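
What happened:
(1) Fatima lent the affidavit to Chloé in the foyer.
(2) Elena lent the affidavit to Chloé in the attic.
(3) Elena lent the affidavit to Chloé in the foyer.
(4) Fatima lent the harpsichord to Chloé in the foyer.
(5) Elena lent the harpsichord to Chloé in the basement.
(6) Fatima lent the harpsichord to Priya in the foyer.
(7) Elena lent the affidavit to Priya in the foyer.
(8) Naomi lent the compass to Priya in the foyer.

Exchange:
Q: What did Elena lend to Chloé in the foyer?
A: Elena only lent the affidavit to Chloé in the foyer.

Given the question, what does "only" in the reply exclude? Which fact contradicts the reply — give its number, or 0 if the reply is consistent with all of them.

The question "What did ...?" targets the thing, so in the reply the focus falls on "the affidavit".
So "only" ranges over things; the rest (agent = Elena, recipient = Chloé, setting = in the foyer) is presupposed.
No listed fact shares that background with another thing. Nothing contradicts the reply.
(Fact (7) would refute a reading with focus on the recipient — but that is not what the question asks.)

0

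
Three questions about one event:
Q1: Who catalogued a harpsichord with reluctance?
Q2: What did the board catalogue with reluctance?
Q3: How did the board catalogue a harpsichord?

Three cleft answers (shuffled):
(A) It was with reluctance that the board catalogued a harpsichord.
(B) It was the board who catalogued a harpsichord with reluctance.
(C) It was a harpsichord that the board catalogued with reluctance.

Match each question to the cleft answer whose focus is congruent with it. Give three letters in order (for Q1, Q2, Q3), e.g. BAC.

Q1 asks about the subject (agent); cleft (B) focuses "the board", which is the subject (agent) — so Q1 → B.
Q2 asks about the direct object; cleft (C) focuses "a harpsichord", which is the direct object — so Q2 → C.
Q3 asks about the manner; cleft (A) focuses "with reluctance", which is the manner — so Q3 → A.
Mapping: Q1→B, Q2→C, Q3→A.

BCA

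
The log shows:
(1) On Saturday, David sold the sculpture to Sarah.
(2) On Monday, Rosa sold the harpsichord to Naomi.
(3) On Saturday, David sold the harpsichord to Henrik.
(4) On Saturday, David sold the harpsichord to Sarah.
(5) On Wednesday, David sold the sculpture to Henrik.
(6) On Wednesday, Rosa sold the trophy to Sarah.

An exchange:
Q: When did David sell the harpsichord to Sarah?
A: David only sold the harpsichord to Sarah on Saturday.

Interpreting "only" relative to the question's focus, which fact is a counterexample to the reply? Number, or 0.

0

Answering "When did ...?" puts focus on the setting — here, "on Saturday".
So "only" ranges over settings; the rest (same agent, thing, recipient (David / the harpsichord / Sarah)) is presupposed.
No fact keeps same agent, thing, recipient (David / the harpsichord / Sarah) while changing the setting; every other fact differs on something backgrounded. The reply stands.
(Fact (1) would refute a reading with focus on the thing — but that is not what the question asks.)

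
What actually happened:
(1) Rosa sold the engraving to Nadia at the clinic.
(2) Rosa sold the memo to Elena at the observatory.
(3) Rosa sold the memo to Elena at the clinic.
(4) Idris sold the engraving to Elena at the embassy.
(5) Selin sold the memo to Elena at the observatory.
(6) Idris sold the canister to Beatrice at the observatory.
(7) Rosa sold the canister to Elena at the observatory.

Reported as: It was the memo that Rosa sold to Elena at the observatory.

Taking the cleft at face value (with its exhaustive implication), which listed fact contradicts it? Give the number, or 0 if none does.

Focus of the cleft: "the memo" (the thing). Presupposed background: same agent, recipient, setting (Rosa / Elena / at the observatory).
Exhaustivity: the memo is the only thing satisfying that background.
Fact (7) shares the background but with thing = the canister; exhaustivity is violated.

7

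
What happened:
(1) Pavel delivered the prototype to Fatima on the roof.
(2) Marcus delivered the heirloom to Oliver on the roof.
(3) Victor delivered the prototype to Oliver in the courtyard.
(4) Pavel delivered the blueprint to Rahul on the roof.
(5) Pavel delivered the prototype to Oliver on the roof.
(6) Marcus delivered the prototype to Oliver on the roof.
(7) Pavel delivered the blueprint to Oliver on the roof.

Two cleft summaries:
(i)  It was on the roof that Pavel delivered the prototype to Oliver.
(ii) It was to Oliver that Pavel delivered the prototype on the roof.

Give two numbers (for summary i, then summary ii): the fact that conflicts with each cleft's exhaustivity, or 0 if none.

(i): focus "on the roof". No fact shares agent = Pavel, thing = the prototype, recipient = Oliver with a different setting. 0.
(ii): focus "Oliver". Looking for agent = Pavel, thing = the prototype, setting = on the roof with some other recipient — fact (1) has Fatima there. Refuted.

0, 1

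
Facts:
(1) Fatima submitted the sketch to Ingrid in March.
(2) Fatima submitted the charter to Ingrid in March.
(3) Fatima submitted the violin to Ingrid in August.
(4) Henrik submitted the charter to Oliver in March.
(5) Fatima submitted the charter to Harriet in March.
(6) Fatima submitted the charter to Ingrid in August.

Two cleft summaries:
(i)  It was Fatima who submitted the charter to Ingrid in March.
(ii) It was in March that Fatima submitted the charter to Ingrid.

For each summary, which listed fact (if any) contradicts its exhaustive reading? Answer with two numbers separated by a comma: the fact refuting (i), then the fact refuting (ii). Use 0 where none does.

0, 6

(i): focus "Fatima". No fact shares thing = the charter, recipient = Ingrid, setting = in March with a different agent. 0.
(ii): focus "in March". Looking for agent = Fatima, thing = the charter, recipient = Ingrid with some other setting — fact (6) has in August there. Refuted.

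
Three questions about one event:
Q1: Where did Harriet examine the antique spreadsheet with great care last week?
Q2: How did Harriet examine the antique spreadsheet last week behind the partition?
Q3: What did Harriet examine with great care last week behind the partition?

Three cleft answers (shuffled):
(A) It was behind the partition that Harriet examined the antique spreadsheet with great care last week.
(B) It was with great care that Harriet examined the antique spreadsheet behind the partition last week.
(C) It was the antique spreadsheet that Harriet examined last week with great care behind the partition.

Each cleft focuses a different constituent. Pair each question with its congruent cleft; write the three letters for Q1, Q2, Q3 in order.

Q1 asks about the location; cleft (A) focuses "behind the partition", which is the location — so Q1 → A.
Q2 asks about the manner; cleft (B) focuses "with great care", which is the manner — so Q2 → B.
Q3 asks about the direct object; cleft (C) focuses "the antique spreadsheet", which is the direct object — so Q3 → C.
Mapping: Q1→A, Q2→B, Q3→C.

ABC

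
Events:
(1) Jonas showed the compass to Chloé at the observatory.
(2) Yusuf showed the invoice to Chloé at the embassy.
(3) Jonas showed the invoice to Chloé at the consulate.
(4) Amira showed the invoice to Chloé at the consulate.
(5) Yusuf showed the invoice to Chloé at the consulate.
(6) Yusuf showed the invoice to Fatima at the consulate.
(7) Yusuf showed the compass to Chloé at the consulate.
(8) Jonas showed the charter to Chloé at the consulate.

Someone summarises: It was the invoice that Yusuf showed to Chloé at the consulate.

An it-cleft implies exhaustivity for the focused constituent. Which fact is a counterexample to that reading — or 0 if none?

7

The cleft puts "the invoice" in focus and presupposes the open proposition with Yusuf as agent and Chloé as recipient and at the consulate as setting.
The exhaustive reading says no other thing fits that background.
Fact (7) shares the background but with thing = the compass; exhaustivity is violated.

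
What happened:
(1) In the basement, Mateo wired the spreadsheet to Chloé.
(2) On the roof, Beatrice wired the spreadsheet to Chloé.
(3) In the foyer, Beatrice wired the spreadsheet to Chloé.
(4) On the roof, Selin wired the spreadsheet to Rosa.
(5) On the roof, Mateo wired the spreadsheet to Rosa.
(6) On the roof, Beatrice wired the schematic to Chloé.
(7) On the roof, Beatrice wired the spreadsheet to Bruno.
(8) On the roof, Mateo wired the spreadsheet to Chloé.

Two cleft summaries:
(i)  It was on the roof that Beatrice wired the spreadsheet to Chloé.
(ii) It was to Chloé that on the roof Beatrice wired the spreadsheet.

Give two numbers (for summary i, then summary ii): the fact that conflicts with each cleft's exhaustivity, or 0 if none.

Summary (i) focuses "on the roof" (the setting); background agent = Beatrice, thing = the spreadsheet, recipient = Chloé. Fact (3) matches that background with setting = in the foyer — refutes (i).
Summary (ii) focuses "Chloé" (the recipient); background agent = Beatrice, thing = the spreadsheet, setting = on the roof. Fact (7) matches that background with recipient = Bruno — refutes (ii).

3, 7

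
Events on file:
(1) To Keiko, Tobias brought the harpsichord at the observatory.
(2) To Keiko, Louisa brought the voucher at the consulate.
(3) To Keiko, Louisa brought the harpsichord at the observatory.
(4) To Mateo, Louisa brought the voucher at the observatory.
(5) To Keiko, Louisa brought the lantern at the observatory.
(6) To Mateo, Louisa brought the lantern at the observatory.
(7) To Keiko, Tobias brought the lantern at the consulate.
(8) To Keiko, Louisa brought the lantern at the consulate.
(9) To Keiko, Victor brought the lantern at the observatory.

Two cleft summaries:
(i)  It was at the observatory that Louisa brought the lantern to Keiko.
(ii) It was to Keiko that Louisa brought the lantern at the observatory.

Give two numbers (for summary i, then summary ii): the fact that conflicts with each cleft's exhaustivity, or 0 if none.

8, 6

Summary (i) focuses "at the observatory" (the setting); background agent = Louisa, thing = the lantern, recipient = Keiko. Fact (8) matches that background with setting = at the consulate — refutes (i).
Summary (ii) focuses "Keiko" (the recipient); background agent = Louisa, thing = the lantern, setting = at the observatory. Fact (6) matches that background with recipient = Mateo — refutes (ii).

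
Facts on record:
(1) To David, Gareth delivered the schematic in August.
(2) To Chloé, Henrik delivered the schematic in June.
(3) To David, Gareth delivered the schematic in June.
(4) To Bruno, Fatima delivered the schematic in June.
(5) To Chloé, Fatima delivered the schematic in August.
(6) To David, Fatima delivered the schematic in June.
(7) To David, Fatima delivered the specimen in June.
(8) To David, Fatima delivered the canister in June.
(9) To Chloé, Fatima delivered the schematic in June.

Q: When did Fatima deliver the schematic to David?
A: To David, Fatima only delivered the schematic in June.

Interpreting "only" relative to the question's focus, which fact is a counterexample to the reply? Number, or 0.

0

The question "When did ...?" targets the setting, so in the reply the focus falls on "in June".
"Only" then excludes alternative settings while the background — same agent, thing, recipient (Fatima / the schematic / David) — is held fixed.
No listed fact shares that background with another setting. Nothing contradicts the reply.
(Fact (7) would refute a reading with focus on the thing — but that is not what the question asks.)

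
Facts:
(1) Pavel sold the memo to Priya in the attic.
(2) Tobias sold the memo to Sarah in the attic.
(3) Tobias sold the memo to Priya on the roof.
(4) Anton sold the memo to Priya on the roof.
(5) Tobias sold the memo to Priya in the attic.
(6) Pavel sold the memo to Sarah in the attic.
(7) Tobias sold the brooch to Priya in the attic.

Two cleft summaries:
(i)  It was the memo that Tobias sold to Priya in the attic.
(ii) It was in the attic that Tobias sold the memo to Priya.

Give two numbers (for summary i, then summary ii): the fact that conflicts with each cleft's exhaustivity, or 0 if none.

(i): focus "the memo". Looking for Tobias as agent and Priya as recipient and in the attic as setting with some other thing — fact (7) has the brooch there. Refuted.
(ii): focus "in the attic". Looking for Tobias as agent and the memo as thing and Priya as recipient with some other setting — fact (3) has on the roof there. Refuted.

7, 3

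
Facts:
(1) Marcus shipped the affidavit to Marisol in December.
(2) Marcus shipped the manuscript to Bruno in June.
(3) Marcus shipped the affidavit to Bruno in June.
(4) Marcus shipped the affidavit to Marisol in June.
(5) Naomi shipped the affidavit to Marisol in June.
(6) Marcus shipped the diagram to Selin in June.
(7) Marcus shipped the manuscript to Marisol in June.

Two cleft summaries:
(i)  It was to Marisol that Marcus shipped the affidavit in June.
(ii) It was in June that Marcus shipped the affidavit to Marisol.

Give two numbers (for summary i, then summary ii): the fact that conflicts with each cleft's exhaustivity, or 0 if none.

Summary (i) focuses "Marisol" (the recipient); background same agent, thing, setting (Marcus / the affidavit / in June). Fact (3) matches that background with recipient = Bruno — refutes (i).
Summary (ii) focuses "in June" (the setting); background same agent, thing, recipient (Marcus / the affidavit / Marisol). Fact (1) matches that background with setting = in December — refutes (ii).

3, 1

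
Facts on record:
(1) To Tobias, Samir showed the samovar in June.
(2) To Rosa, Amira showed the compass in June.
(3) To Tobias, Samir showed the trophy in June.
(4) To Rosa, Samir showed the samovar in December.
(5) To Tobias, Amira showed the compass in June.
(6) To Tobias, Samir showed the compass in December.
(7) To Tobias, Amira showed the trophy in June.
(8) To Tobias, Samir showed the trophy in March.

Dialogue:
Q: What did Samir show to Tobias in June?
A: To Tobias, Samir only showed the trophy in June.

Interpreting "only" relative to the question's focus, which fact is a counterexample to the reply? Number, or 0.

1

Answering "What did ...?" puts focus on the thing — here, "the trophy".
So "only" ranges over things; the rest (Samir as agent and Tobias as recipient and in June as setting) is presupposed.
Fact (1) keeps Samir as agent and Tobias as recipient and in June as setting but has thing = the samovar; that refutes the reply.
(Fact (8) would refute a reading with focus on the setting — but that is not what the question asks.)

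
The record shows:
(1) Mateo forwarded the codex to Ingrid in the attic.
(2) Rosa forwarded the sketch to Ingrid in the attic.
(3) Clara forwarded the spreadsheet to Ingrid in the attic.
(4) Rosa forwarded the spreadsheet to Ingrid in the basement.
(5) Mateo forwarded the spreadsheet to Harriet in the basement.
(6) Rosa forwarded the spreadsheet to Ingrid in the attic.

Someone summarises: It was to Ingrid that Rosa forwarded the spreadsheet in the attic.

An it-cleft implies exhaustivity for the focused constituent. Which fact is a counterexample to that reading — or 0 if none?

Focus of the cleft: "Ingrid" (the recipient). Presupposed background: agent = Rosa, thing = the spreadsheet, setting = in the attic.
Exhaustivity: Ingrid is the only recipient satisfying that background.
No listed fact matches the background with a different recipient. Exhaustivity holds.

0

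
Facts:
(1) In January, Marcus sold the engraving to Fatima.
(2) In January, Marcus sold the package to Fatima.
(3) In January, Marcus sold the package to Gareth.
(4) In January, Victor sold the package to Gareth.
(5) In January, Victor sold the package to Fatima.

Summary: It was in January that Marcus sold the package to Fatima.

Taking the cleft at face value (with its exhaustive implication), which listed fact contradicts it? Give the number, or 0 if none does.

0

Focus of the cleft: "in January" (the setting). Presupposed background: Marcus as agent and the package as thing and Fatima as recipient.
Exhaustivity: in January is the only setting satisfying that background.
Every other fact differs from the presupposition on some backgrounded slot, so none challenges the exhaustivity.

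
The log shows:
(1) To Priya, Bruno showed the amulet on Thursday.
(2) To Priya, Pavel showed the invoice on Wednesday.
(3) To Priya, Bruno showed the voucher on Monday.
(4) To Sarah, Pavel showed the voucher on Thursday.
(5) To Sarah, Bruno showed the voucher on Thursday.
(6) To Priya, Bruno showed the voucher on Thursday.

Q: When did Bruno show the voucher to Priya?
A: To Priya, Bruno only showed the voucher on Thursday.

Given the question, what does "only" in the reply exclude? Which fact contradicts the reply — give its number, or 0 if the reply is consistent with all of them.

3

Answering "When did ...?" puts focus on the setting — here, "on Thursday".
So "only" ranges over settings; the rest (same agent, thing, recipient (Bruno / the voucher / Priya)) is presupposed.
Fact (3) shares the background with a different setting (on Monday) — counterexample.
(Fact (5) would refute a reading with focus on the recipient — but that is not what the question asks.)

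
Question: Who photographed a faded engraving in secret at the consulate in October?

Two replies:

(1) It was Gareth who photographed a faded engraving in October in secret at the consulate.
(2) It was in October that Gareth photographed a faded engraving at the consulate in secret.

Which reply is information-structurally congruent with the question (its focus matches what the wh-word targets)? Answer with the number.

1

The question word "who" targets the subject (agent).
Option (1) clefts "Gareth" — that matches what the question asks about.
Option (2) clefts "in October" — the time, not what was asked.
So the congruent reply is (1).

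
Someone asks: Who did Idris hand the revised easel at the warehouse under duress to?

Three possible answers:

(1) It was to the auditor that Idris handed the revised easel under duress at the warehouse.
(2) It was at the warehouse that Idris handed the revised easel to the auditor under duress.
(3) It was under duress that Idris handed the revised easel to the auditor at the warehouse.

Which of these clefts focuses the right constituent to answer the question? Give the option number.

1

The question word "who" targets the recipient.
Option (1) clefts "to the auditor" — that matches what the question asks about.
Option (2) clefts "at the warehouse" — the location, not what was asked.
Option (3) clefts "under duress" — the manner, not what was asked.
So the congruent reply is (1).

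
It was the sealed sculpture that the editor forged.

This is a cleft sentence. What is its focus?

In an it-cleft "It was X that/who ...", the clefted constituent X is the focus; the that/who-clause expresses the presupposed open proposition.
Here the focus is "the sealed sculpture". The backgrounded (presupposed) material includes "the editor".

the sealed sculpture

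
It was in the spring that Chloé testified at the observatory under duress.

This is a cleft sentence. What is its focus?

In an it-cleft "It was X that/who ...", the clefted constituent X is the focus; the that/who-clause expresses the presupposed open proposition.
Here the focus is "in the spring". The backgrounded (presupposed) material includes "Chloé", "at the observatory" and "under duress".

in the spring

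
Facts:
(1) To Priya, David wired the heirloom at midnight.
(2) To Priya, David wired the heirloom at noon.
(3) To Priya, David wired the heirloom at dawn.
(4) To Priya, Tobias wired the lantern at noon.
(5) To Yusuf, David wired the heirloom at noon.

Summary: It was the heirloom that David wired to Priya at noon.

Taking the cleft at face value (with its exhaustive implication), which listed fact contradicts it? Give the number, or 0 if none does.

0

Focus of the cleft: "the heirloom" (the thing). Presupposed background: same agent, recipient, setting (David / Priya / at noon).
Exhaustivity: the heirloom is the only thing satisfying that background.
No listed fact matches the background with a different thing. Exhaustivity holds.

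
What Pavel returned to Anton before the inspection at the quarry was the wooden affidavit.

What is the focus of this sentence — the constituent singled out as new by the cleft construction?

the wooden affidavit

In a pseudo-cleft "What ... was X", the post-copular constituent X is the focus.
Here the focus is "the wooden affidavit". The backgrounded (presupposed) material includes "Pavel", "to Anton", "before the inspection" and "at the quarry".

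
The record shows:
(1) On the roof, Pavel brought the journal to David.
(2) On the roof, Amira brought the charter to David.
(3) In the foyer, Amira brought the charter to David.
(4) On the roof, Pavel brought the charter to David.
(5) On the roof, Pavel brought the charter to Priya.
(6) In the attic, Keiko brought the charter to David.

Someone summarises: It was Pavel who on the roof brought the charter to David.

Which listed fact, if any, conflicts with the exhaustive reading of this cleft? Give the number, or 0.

2

The cleft puts "Pavel" in focus and presupposes the open proposition with thing = the charter, recipient = David, setting = on the roof.
The exhaustive reading says no other agent fits that background.
But fact (2) also has thing = the charter, recipient = David, setting = on the roof, with agent = Amira — so the exhaustive reading fails.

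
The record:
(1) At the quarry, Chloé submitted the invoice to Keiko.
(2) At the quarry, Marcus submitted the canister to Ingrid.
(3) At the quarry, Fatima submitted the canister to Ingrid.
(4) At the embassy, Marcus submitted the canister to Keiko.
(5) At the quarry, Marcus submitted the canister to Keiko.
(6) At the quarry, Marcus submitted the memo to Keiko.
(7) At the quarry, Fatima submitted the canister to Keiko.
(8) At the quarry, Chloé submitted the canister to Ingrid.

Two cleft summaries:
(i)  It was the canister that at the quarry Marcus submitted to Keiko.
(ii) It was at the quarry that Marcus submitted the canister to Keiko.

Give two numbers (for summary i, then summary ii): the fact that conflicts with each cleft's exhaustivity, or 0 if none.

6, 4

Summary (i) focuses "the canister" (the thing); background same agent, recipient, setting (Marcus / Keiko / at the quarry). Fact (6) matches that background with thing = the memo — refutes (i).
Summary (ii) focuses "at the quarry" (the setting); background same agent, thing, recipient (Marcus / the canister / Keiko). Fact (4) matches that background with setting = at the embassy — refutes (ii).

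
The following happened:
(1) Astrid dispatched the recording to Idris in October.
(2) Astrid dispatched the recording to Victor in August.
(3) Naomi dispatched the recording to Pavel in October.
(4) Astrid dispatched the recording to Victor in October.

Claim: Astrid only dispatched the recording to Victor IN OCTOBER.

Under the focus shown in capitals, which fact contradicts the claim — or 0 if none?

The capitals mark "in October" as focus. So "only" rules out other settings, with the rest (same agent, thing, recipient (Astrid / the recording / Victor)) as background.
Fact (2) matches on same agent, thing, recipient (Astrid / the recording / Victor), but has setting = in August instead. That refutes the claim.

2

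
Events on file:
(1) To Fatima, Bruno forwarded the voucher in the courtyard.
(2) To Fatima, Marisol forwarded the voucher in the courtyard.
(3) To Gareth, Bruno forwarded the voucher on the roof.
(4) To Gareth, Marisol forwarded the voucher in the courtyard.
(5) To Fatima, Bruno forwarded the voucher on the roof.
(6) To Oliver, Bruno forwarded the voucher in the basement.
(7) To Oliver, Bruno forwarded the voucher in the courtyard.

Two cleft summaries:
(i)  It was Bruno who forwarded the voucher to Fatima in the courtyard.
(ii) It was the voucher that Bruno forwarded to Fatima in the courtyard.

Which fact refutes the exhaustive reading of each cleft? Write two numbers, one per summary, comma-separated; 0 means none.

2, 0

Summary (i) focuses "Bruno" (the agent); background the voucher as thing and Fatima as recipient and in the courtyard as setting. Fact (2) matches that background with agent = Marisol — refutes (i).
Summary (ii) focuses "the voucher" (the thing); background Bruno as agent and Fatima as recipient and in the courtyard as setting. No fact matches that background with a different thing, so 0.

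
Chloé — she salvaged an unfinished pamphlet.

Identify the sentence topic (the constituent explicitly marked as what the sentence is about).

Chloé

The construction explicitly marks "Chloé" as what the sentence is about — the topic.
The remainder of the clause is the comment (what is said about the topic).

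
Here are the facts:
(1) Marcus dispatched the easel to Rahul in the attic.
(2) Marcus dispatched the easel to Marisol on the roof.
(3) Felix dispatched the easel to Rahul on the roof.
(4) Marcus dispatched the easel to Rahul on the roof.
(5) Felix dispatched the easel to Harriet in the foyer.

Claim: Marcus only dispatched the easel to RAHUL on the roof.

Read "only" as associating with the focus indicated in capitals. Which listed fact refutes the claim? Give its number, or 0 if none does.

2

The capitals mark "Rahul" as focus. So "only" rules out other recipients, with the rest (same agent, thing, setting (Marcus / the easel / on the roof)) as background.
Fact (2) matches on same agent, thing, setting (Marcus / the easel / on the roof), but has recipient = Marisol instead. That refutes the claim.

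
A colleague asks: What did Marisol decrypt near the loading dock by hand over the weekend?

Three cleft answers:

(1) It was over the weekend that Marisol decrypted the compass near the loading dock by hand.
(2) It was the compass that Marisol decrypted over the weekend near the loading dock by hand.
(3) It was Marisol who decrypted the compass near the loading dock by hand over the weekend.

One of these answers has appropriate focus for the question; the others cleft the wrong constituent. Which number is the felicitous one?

The question word "what" targets the direct object.
Option (1) clefts "over the weekend" — the time, not what was asked.
Option (2) clefts "the compass" — that matches what the question asks about.
Option (3) clefts "Marisol" — the subject (agent), not what was asked.
So the congruent reply is (2).

2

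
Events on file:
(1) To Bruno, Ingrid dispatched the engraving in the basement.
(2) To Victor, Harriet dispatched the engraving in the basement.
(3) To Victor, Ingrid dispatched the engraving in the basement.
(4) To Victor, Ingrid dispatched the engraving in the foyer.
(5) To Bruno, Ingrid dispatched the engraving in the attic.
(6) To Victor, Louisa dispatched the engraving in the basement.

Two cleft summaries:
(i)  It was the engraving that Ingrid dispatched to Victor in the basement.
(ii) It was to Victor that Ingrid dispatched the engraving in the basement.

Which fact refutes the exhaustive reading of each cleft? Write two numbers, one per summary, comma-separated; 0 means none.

(i): focus "the engraving". No fact shares agent = Ingrid, recipient = Victor, setting = in the basement with a different thing. 0.
(ii): focus "Victor". Looking for agent = Ingrid, thing = the engraving, setting = in the basement with some other recipient — fact (1) has Bruno there. Refuted.

0, 1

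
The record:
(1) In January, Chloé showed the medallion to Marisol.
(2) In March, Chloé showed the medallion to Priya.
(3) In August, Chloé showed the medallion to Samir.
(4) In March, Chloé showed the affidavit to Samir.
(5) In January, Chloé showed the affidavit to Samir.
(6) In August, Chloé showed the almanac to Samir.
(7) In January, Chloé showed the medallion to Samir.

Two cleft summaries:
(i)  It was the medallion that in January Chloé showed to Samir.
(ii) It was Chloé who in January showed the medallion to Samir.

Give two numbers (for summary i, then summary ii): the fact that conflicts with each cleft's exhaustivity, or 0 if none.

Summary (i) focuses "the medallion" (the thing); background agent = Chloé, recipient = Samir, setting = in January. Fact (5) matches that background with thing = the affidavit — refutes (i).
Summary (ii) focuses "Chloé" (the agent); background thing = the medallion, recipient = Samir, setting = in January. No fact matches that background with a different agent, so 0.

5, 0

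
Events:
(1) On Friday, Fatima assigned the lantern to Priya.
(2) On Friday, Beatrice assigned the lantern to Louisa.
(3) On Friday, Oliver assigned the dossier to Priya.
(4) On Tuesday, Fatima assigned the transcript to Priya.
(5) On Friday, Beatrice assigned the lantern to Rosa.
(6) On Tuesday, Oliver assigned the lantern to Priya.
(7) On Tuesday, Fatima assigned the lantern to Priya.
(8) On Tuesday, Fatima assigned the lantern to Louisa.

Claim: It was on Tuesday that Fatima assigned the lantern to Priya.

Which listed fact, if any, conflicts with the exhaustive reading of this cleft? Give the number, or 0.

1

The cleft puts "on Tuesday" in focus and presupposes the open proposition with same agent, thing, recipient (Fatima / the lantern / Priya).
Exhaustivity: on Tuesday is the only setting satisfying that background.
Fact (1) shares the background but with setting = on Friday; exhaustivity is violated.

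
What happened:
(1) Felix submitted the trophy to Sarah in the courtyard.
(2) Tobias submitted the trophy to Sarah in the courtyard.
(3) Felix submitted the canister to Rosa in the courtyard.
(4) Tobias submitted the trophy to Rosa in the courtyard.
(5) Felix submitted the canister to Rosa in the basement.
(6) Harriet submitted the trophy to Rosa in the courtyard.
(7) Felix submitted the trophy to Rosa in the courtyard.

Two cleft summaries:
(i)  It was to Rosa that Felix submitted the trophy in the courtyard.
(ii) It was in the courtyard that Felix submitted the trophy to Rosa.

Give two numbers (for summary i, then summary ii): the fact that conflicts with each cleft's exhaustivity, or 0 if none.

(i): focus "Rosa". Looking for agent = Felix, thing = the trophy, setting = in the courtyard with some other recipient — fact (1) has Sarah there. Refuted.
(ii): focus "in the courtyard". No fact shares agent = Felix, thing = the trophy, recipient = Rosa with a different setting. 0.

1, 0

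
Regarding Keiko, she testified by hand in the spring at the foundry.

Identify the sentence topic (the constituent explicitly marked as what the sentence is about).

Keiko

The construction explicitly marks "Keiko" as what the sentence is about — the topic.
The remainder of the clause is the comment (what is said about the topic).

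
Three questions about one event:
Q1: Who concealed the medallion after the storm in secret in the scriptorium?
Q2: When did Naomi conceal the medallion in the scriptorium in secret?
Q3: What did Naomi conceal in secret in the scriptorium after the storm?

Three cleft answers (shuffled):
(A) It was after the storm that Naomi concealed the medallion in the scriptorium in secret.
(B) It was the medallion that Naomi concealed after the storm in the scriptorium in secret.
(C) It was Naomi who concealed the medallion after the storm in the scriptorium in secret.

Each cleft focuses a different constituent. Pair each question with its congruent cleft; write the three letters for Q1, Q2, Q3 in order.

CAB

Q1 asks about the subject (agent); cleft (C) focuses "Naomi", which is the subject (agent) — so Q1 → C.
Q2 asks about the time; cleft (A) focuses "after the storm", which is the time — so Q2 → A.
Q3 asks about the direct object; cleft (B) focuses "the medallion", which is the direct object — so Q3 → B.
Mapping: Q1→C, Q2→A, Q3→B.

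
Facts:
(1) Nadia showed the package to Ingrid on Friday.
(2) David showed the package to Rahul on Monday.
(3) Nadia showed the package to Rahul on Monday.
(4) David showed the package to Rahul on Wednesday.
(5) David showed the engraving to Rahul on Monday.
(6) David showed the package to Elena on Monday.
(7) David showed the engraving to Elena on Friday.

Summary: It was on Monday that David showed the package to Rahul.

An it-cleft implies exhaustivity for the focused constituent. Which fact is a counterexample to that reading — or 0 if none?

4

The cleft puts "on Monday" in focus and presupposes the open proposition with same agent, thing, recipient (David / the package / Rahul).
The exhaustive reading says no other setting fits that background.
But fact (4) also has same agent, thing, recipient (David / the package / Rahul), with setting = on Wednesday — so the exhaustive reading fails.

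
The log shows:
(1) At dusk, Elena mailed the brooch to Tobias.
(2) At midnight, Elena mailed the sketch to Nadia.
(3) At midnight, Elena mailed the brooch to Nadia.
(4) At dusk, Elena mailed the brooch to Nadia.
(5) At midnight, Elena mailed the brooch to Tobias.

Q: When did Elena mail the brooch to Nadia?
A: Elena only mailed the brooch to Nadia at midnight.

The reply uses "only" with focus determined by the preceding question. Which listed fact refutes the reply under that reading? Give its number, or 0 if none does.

Answering "When did ...?" puts focus on the setting — here, "at midnight".
So "only" ranges over settings; the rest (agent = Elena, thing = the brooch, recipient = Nadia) is presupposed.
Fact (4) shares the background with a different setting (at dusk) — counterexample.
(Fact (5) would refute a reading with focus on the recipient — but that is not what the question asks.)

4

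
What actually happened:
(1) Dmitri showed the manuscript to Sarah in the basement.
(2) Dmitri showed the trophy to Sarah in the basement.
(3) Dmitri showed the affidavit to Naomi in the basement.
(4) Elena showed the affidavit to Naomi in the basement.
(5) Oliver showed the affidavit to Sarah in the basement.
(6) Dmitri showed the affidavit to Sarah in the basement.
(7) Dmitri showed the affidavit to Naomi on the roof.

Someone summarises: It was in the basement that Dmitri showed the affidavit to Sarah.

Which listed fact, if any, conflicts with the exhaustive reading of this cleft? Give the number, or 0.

Focus of the cleft: "in the basement" (the setting). Presupposed background: Dmitri as agent and the affidavit as thing and Sarah as recipient.
Exhaustivity: in the basement is the only setting satisfying that background.
No listed fact matches the background with a different setting. Exhaustivity holds.

0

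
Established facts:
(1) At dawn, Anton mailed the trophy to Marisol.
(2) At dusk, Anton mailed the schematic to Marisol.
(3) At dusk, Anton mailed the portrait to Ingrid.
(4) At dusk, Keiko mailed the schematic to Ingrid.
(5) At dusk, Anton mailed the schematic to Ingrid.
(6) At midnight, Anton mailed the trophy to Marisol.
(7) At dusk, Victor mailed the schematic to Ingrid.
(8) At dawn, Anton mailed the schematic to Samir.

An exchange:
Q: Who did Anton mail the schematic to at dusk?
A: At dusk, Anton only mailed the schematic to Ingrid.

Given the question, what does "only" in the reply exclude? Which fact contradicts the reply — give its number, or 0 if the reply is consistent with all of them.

Answering "Who did ... to ...?" puts focus on the recipient — here, "Ingrid".
"Only" then excludes alternative recipients while the background — Anton as agent and the schematic as thing and at dusk as setting — is held fixed.
Fact (2) shares the background with a different recipient (Marisol) — counterexample.
(Fact (3) would refute a reading with focus on the thing — but that is not what the question asks.)

2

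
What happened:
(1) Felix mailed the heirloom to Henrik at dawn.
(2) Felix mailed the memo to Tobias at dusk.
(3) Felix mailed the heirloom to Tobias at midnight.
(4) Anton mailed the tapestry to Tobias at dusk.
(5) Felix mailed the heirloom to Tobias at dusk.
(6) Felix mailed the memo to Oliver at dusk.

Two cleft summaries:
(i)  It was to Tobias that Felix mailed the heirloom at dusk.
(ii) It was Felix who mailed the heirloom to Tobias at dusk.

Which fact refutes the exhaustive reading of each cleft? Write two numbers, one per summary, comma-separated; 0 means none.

0, 0

Summary (i) focuses "Tobias" (the recipient); background Felix as agent and the heirloom as thing and at dusk as setting. No fact matches that background with a different recipient, so 0.
Summary (ii) focuses "Felix" (the agent); background the heirloom as thing and Tobias as recipient and at dusk as setting. No fact matches that background with a different agent, so 0.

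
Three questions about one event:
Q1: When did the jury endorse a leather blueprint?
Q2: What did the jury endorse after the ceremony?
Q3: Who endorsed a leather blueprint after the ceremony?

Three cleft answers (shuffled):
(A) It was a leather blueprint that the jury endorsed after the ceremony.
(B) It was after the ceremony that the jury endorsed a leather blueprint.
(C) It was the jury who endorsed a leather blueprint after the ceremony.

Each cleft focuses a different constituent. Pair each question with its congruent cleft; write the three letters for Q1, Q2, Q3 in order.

BAC

Q1 asks about the time; cleft (B) focuses "after the ceremony", which is the time — so Q1 → B.
Q2 asks about the direct object; cleft (A) focuses "a leather blueprint", which is the direct object — so Q2 → A.
Q3 asks about the subject (agent); cleft (C) focuses "the jury", which is the subject (agent) — so Q3 → C.
Mapping: Q1→B, Q2→A, Q3→C.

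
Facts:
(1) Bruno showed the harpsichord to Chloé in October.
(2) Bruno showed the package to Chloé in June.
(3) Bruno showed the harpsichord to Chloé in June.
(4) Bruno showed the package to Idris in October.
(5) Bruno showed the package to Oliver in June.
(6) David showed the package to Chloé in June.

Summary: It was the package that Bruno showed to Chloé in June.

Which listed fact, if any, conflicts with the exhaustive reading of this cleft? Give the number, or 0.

Focus of the cleft: "the package" (the thing). Presupposed background: agent = Bruno, recipient = Chloé, setting = in June.
The exhaustive reading says no other thing fits that background.
Fact (3) shares the background but with thing = the harpsichord; exhaustivity is violated.

3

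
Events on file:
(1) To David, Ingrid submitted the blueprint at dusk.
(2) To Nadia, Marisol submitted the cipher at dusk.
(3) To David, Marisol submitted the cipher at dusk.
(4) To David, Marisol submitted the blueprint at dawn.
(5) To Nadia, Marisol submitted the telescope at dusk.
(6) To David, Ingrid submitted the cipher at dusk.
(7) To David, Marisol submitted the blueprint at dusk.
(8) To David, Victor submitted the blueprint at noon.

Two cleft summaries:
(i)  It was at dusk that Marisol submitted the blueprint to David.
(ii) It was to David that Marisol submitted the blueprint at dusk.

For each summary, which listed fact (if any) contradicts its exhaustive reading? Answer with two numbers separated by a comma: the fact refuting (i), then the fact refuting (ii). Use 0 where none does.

4, 0

Summary (i) focuses "at dusk" (the setting); background agent = Marisol, thing = the blueprint, recipient = David. Fact (4) matches that background with setting = at dawn — refutes (i).
Summary (ii) focuses "David" (the recipient); background agent = Marisol, thing = the blueprint, setting = at dusk. No fact matches that background with a different recipient, so 0.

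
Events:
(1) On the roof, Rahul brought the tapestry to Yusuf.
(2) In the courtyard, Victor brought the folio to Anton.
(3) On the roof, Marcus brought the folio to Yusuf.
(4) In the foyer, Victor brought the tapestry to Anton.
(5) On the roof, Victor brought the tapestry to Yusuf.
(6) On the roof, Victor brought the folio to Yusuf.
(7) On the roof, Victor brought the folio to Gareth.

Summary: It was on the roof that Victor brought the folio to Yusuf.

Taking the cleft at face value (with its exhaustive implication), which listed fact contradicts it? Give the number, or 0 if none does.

0

The cleft puts "on the roof" in focus and presupposes the open proposition with same agent, thing, recipient (Victor / the folio / Yusuf).
Exhaustivity: on the roof is the only setting satisfying that background.
Every other fact differs from the presupposition on some backgrounded slot, so none challenges the exhaustivity.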